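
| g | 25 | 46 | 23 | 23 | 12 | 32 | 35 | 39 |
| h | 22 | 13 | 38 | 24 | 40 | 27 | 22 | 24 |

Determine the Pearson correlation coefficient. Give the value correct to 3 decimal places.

n = 8, Σg = 235, Σh = 210, Σg² = 7713, Σh² = 6062, Σgh = 5624
nΣgh − ΣgΣh = 44992 − 49350 = -4358
nΣg² − (Σg)² = 61704 − 55225 = 6479; nΣh² − (Σh)² = 48496 − 44100 = 4396
r = -4358 / √(6479 × 4396) = -4358 / 5336.8234 ≈ -0.817

-0.817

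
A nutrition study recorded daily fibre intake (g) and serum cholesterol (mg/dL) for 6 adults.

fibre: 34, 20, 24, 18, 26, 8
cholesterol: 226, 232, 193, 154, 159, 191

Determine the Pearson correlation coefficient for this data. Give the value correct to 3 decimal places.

n = 6, Σx = 130, Σy = 1155, Σx² = 3196, Σy² = 227627, Σxy = 25390
nΣxy − ΣxΣy = 152340 − 150150 = 2190
nΣx² − (Σx)² = 19176 − 16900 = 2276; nΣy² − (Σy)² = 1365762 − 1334025 = 31737
r = 2190 / √(2276 × 31737) = 2190 / 8499.0242 ≈ 0.258

0.258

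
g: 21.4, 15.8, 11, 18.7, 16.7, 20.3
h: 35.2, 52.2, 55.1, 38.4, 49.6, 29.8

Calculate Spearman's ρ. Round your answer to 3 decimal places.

-0.943

Rank g: 6, 2, 1, 4, 3, 5
Rank h: 2, 5, 6, 3, 4, 1
d = rank(g) − rank(h): 4, -3, -5, 1, -1, 4; Σd² = 68
ρ = 1 − 6Σd² / [n(n²−1)] = 1 − 6×68 / (6×35) = 1 − 408/210 ≈ -0.943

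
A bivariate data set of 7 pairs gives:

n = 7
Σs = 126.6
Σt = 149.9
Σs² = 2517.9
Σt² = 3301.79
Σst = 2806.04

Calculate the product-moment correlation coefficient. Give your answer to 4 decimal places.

r = (nΣst − ΣsΣt) / √[(nΣs² − (Σs)²)(nΣt² − (Σt)²)]
Numerator: 7×2806.04 − 126.6×149.9 = 664.94
Denominator: √[(17625.3 − 16027.56)(23112.53 − 22470.01)] = √[1597.74 × 642.52] = 1013.2028
r = 664.94 / 1013.2028 ≈ 0.6563

0.6563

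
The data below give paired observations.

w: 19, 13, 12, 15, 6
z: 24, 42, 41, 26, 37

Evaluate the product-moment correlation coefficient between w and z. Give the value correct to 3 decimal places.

n = 5, Σw = 65, Σz = 170, Σw² = 935, Σz² = 6066, Σwz = 2106
nΣwz − ΣwΣz = 10530 − 11050 = -520
nΣw² − (Σw)² = 4675 − 4225 = 450; nΣz² − (Σz)² = 30330 − 28900 = 1430
r = -520 / √(450 × 1430) = -520 / 802.1845 ≈ -0.648

-0.648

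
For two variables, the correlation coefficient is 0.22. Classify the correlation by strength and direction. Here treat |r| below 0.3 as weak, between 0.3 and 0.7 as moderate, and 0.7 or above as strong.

weak positive

r = 0.22 > 0 so the relationship is positive.
|r| = 0.22, which falls in the weak range.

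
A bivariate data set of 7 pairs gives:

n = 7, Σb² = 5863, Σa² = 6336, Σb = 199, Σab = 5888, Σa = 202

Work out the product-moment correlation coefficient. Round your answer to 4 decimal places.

r = (nΣab − ΣaΣb) / √[(nΣa² − (Σa)²)(nΣb² − (Σb)²)]
Numerator: 7×5888 − 202×199 = 1018
Denominator: √[(44352 − 40804)(41041 − 39601)] = √[3548 × 1440] = 2260.3363
r = 1018 / 2260.3363 ≈ 0.4504

0.4504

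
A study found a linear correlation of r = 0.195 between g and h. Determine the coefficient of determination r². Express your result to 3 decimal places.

0.038

r² = (0.195)² = 0.038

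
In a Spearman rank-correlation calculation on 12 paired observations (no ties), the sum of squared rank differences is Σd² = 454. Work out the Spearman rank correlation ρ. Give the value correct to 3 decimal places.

ρ = 1 − 6Σd² / [n(n²−1)] = 1 − 6×454 / (12×143)
  = 1 − 2724/1716 = 1 − 1.5874 ≈ -0.587

-0.587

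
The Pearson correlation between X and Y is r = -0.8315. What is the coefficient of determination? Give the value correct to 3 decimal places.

r² = (-0.8315)² = 0.691

0.691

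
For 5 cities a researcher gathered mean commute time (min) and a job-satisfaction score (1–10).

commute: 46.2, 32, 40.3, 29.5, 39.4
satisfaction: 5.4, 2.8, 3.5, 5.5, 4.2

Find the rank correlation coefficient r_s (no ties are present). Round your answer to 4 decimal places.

Rank commute: 5, 2, 4, 1, 3
Rank satisfaction: 4, 1, 2, 5, 3
d = rank(commute) − rank(satisfaction): 1, 1, 2, -4, 0; Σd² = 22
ρ = 1 − 6Σd² / [n(n²−1)] = 1 − 6×22 / (5×24) = 1 − 132/120 ≈ -0.1000

-0.1000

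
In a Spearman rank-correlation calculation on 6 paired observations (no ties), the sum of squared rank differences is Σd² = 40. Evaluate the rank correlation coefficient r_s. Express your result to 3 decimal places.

-0.143

ρ = 1 − 6Σd² / [n(n²−1)] = 1 − 6×40 / (6×35)
  = 1 − 240/210 = 1 − 1.1429 ≈ -0.143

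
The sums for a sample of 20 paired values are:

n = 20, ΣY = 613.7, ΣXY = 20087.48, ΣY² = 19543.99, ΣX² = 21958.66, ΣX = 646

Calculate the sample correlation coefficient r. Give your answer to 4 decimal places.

0.3003

r = (nΣXY − ΣXΣY) / √[(nΣX² − (ΣX)²)(nΣY² − (ΣY)²)]
Numerator: 20×20087.48 − 646×613.7 = 5299.4
Denominator: √[(439173.2 − 417316)(390879.8 − 376627.69)] = √[21857.2 × 14252.11] = 17649.6804
r = 5299.4 / 17649.6804 ≈ 0.3003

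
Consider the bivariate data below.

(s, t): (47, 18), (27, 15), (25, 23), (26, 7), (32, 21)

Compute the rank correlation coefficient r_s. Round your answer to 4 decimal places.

Rank s: 5, 3, 1, 2, 4
Rank t: 3, 2, 5, 1, 4
d = rank(s) − rank(t): 2, 1, -4, 1, 0; Σd² = 22
ρ = 1 − 6Σd² / [n(n²−1)] = 1 − 6×22 / (5×24) = 1 − 132/120 ≈ -0.1000

-0.1000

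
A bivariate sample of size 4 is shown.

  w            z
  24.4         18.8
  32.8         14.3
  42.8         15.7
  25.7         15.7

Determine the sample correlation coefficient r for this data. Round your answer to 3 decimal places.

-0.493

n = 4, Σw = 125.7, Σz = 64.5, Σw² = 4163.53, Σz² = 1050.91, Σwz = 2003.21
nΣwz − ΣwΣz = 8012.84 − 8107.65 = -94.81
nΣw² − (Σw)² = 16654.12 − 15800.49 = 853.63; nΣz² − (Σz)² = 4203.64 − 4160.25 = 43.39
r = -94.81 / √(853.63 × 43.39) = -94.81 / 192.4552 ≈ -0.493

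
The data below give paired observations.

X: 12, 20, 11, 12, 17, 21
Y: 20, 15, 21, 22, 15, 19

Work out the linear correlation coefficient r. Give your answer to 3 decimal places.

-0.707

n = 6, ΣX = 93, ΣY = 112, ΣX² = 1539, ΣY² = 2136, ΣXY = 1689
nΣXY − ΣXΣY = 10134 − 10416 = -282
nΣX² − (ΣX)² = 9234 − 8649 = 585; nΣY² − (ΣY)² = 12816 − 12544 = 272
r = -282 / √(585 × 272) = -282 / 398.8985 ≈ -0.707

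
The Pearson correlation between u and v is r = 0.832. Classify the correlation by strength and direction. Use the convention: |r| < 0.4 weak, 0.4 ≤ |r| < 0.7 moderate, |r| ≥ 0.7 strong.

r = 0.832 > 0 so the relationship is positive.
|r| = 0.832, which falls in the strong range.

strong positive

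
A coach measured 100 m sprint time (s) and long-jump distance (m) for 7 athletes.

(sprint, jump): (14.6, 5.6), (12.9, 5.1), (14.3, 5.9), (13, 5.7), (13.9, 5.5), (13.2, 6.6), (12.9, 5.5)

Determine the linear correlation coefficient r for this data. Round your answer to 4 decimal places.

n = 7, Σx = 94.8, Σy = 39.9, Σx² = 1286.92, Σy² = 228.73, Σxy = 540.54
nΣxy − ΣxΣy = 3783.78 − 3782.52 = 1.26
nΣx² − (Σx)² = 9008.44 − 8987.04 = 21.4; nΣy² − (Σy)² = 1601.11 − 1592.01 = 9.1
r = 1.26 / √(21.4 × 9.1) = 1.26 / 13.9549 ≈ 0.0903

0.0903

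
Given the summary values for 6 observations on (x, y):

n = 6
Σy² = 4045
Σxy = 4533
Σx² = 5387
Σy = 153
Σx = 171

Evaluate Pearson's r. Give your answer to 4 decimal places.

0.6355

r = (nΣxy − ΣxΣy) / √[(nΣx² − (Σx)²)(nΣy² − (Σy)²)]
Numerator: 6×4533 − 171×153 = 1035
Denominator: √[(32322 − 29241)(24270 − 23409)] = √[3081 × 861] = 1628.7237
r = 1035 / 1628.7237 ≈ 0.6355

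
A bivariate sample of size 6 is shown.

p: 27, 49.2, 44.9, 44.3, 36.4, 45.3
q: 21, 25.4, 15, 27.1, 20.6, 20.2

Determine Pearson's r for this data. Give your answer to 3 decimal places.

0.176

n = 6, Σp = 247.1, Σq = 129.3, Σp² = 10505.19, Σq² = 2877.97, Σpq = 5355.61
nΣpq − ΣpΣq = 32133.66 − 31950.03 = 183.63
nΣp² − (Σp)² = 63031.14 − 61058.41 = 1972.73; nΣq² − (Σq)² = 17267.82 − 16718.49 = 549.33
r = 183.63 / √(1972.73 × 549.33) = 183.63 / 1040.9994 ≈ 0.176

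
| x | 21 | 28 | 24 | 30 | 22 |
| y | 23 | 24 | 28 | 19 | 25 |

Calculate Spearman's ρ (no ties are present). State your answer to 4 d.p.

Rank x: 1, 4, 3, 5, 2
Rank y: 2, 3, 5, 1, 4
d = rank(x) − rank(y): -1, 1, -2, 4, -2; Σd² = 26
ρ = 1 − 6Σd² / [n(n²−1)] = 1 − 6×26 / (5×24) = 1 − 156/120 ≈ -0.3000

-0.3000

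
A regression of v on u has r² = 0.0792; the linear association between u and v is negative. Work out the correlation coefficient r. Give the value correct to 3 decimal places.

-0.281

|r| = √0.0792 = 0.281
The association is negative, so r = −0.281.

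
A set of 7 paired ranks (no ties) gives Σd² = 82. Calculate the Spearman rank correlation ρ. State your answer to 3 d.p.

ρ = 1 − 6Σd² / [n(n²−1)] = 1 − 6×82 / (7×48)
  = 1 − 492/336 = 1 − 1.4643 ≈ -0.464

-0.464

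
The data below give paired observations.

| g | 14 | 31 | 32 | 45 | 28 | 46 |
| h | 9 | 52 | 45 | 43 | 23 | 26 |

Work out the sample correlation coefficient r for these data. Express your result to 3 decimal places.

n = 6, Σg = 196, Σh = 198, Σg² = 7106, Σh² = 7864, Σgh = 6953
nΣgh − ΣgΣh = 41718 − 38808 = 2910
nΣg² − (Σg)² = 42636 − 38416 = 4220; nΣh² − (Σh)² = 47184 − 39204 = 7980
r = 2910 / √(4220 × 7980) = 2910 / 5803.0682 ≈ 0.501

0.501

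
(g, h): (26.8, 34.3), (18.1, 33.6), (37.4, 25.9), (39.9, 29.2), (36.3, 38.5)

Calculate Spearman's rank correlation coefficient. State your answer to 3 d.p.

Rank g: 2, 1, 4, 5, 3
Rank h: 4, 3, 1, 2, 5
d = rank(g) − rank(h): -2, -2, 3, 3, -2; Σd² = 30
ρ = 1 − 6Σd² / [n(n²−1)] = 1 − 6×30 / (5×24) = 1 − 180/120 ≈ -0.500

-0.500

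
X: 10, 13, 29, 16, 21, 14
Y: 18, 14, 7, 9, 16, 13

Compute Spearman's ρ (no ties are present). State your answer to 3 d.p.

-0.657

Rank X: 1, 2, 6, 4, 5, 3
Rank Y: 6, 4, 1, 2, 5, 3
d = rank(X) − rank(Y): -5, -2, 5, 2, 0, 0; Σd² = 58
ρ = 1 − 6Σd² / [n(n²−1)] = 1 − 6×58 / (6×35) = 1 − 348/210 ≈ -0.657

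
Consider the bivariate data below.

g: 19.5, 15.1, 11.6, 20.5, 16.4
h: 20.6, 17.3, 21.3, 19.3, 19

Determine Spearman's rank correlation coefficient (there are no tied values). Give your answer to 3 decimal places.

-0.100

Rank g: 4, 2, 1, 5, 3
Rank h: 4, 1, 5, 3, 2
d = rank(g) − rank(h): 0, 1, -4, 2, 1; Σd² = 22
ρ = 1 − 6Σd² / [n(n²−1)] = 1 − 6×22 / (5×24) = 1 − 132/120 ≈ -0.100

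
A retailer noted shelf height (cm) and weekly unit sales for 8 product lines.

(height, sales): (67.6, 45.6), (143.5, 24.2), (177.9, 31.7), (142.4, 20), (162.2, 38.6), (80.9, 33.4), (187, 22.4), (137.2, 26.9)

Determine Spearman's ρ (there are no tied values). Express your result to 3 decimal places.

-0.429

Rank height: 1, 5, 7, 4, 6, 2, 8, 3
Rank sales: 8, 3, 5, 1, 7, 6, 2, 4
d = rank(height) − rank(sales): -7, 2, 2, 3, -1, -4, 6, -1; Σd² = 120
ρ = 1 − 6Σd² / [n(n²−1)] = 1 − 6×120 / (8×63) = 1 − 720/504 ≈ -0.429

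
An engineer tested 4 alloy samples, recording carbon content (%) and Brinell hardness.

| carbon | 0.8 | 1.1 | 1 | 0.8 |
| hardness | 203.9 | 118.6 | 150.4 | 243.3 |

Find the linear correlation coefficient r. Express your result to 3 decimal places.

-0.957

n = 4, Σx = 3.7, Σy = 716.2, Σx² = 3.49, Σy² = 137456.22, Σxy = 638.62
nΣxy − ΣxΣy = 2554.48 − 2649.94 = -95.46
nΣx² − (Σx)² = 13.96 − 13.69 = 0.27; nΣy² − (Σy)² = 549824.88 − 512942.44 = 36882.44
r = -95.46 / √(0.27 × 36882.44) = -95.46 / 99.7911 ≈ -0.957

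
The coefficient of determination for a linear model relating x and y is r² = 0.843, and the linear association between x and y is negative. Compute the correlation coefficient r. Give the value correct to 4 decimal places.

-0.9182

|r| = √0.843 = 0.9182
The association is negative, so r = −0.9182.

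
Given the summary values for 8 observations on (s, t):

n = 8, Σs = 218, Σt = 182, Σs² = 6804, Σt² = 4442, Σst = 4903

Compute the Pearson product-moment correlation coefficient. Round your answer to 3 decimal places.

r = (nΣst − ΣsΣt) / √[(nΣs² − (Σs)²)(nΣt² − (Σt)²)]
Numerator: 8×4903 − 218×182 = -452
Denominator: √[(54432 − 47524)(35536 − 33124)] = √[6908 × 2412] = 4081.9231
r = -452 / 4081.9231 ≈ -0.111

-0.111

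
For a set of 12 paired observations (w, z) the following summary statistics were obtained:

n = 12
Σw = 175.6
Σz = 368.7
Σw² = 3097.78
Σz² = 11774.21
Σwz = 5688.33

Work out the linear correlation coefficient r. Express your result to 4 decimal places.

r = (nΣwz − ΣwΣz) / √[(nΣw² − (Σw)²)(nΣz² − (Σz)²)]
Numerator: 12×5688.33 − 175.6×368.7 = 3516.24
Denominator: √[(37173.36 − 30835.36)(141290.52 − 135939.69)] = √[6338 × 5350.83] = 5823.5351
r = 3516.24 / 5823.5351 ≈ 0.6038

0.6038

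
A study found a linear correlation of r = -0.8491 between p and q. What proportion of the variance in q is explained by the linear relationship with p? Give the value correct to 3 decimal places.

0.721

r² = (-0.8491)² = 0.721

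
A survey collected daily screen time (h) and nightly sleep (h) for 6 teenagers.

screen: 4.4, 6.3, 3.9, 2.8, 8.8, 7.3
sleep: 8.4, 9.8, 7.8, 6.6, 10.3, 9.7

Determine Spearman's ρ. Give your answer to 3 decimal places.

0.943

Rank screen: 3, 4, 2, 1, 6, 5
Rank sleep: 3, 5, 2, 1, 6, 4
d = rank(screen) − rank(sleep): 0, -1, 0, 0, 0, 1; Σd² = 2
ρ = 1 − 6Σd² / [n(n²−1)] = 1 − 6×2 / (6×35) = 1 − 12/210 ≈ 0.943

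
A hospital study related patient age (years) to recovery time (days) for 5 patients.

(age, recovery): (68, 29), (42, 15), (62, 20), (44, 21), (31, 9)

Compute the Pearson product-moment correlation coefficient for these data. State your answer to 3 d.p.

n = 5, Σx = 247, Σy = 94, Σx² = 13129, Σy² = 1988, Σxy = 5045
nΣxy − ΣxΣy = 25225 − 23218 = 2007
nΣx² − (Σx)² = 65645 − 61009 = 4636; nΣy² − (Σy)² = 9940 − 8836 = 1104
r = 2007 / √(4636 × 1104) = 2007 / 2262.3315 ≈ 0.887

0.887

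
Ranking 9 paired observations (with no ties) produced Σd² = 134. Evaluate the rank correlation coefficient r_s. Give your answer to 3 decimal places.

-0.117

ρ = 1 − 6Σd² / [n(n²−1)] = 1 − 6×134 / (9×80)
  = 1 − 804/720 = 1 − 1.1167 ≈ -0.117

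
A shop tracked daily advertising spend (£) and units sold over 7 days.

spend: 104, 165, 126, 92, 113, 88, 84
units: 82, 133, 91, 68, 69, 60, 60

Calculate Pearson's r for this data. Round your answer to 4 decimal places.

0.9627

n = 7, Σx = 772, Σy = 563, Σx² = 89950, Σy² = 49279, Σxy = 66312
nΣxy − ΣxΣy = 464184 − 434636 = 29548
nΣx² − (Σx)² = 629650 − 595984 = 33666; nΣy² − (Σy)² = 344953 − 316969 = 27984
r = 29548 / √(33666 × 27984) = 29548 / 30693.7998 ≈ 0.9627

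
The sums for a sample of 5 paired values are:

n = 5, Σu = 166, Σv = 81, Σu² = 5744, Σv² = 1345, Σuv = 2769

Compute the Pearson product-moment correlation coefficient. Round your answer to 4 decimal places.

0.9132

r = (nΣuv − ΣuΣv) / √[(nΣu² − (Σu)²)(nΣv² − (Σv)²)]
Numerator: 5×2769 − 166×81 = 399
Denominator: √[(28720 − 27556)(6725 − 6561)] = √[1164 × 164] = 436.9165
r = 399 / 436.9165 ≈ 0.9132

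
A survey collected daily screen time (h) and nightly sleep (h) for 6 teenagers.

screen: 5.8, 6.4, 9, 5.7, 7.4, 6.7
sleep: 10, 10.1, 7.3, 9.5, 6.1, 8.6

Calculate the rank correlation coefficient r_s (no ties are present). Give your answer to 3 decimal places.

-0.714

Rank screen: 2, 3, 6, 1, 5, 4
Rank sleep: 5, 6, 2, 4, 1, 3
d = rank(screen) − rank(sleep): -3, -3, 4, -3, 4, 1; Σd² = 60
ρ = 1 − 6Σd² / [n(n²−1)] = 1 − 6×60 / (6×35) = 1 − 360/210 ≈ -0.714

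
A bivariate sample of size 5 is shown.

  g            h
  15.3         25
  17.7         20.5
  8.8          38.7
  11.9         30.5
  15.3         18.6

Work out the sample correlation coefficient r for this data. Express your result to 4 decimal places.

n = 5, Σg = 69, Σh = 133.3, Σg² = 1000.52, Σh² = 3819.15, Σgh = 1733.44
nΣgh − ΣgΣh = 8667.2 − 9197.7 = -530.5
nΣg² − (Σg)² = 5002.6 − 4761 = 241.6; nΣh² − (Σh)² = 19095.75 − 17768.89 = 1326.86
r = -530.5 / √(241.6 × 1326.86) = -530.5 / 566.1885 ≈ -0.9370

-0.9370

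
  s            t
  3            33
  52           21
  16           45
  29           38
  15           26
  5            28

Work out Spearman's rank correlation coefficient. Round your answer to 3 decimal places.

-0.143

Rank s: 1, 6, 4, 5, 3, 2
Rank t: 4, 1, 6, 5, 2, 3
d = rank(s) − rank(t): -3, 5, -2, 0, 1, -1; Σd² = 40
ρ = 1 − 6Σd² / [n(n²−1)] = 1 − 6×40 / (6×35) = 1 − 240/210 ≈ -0.143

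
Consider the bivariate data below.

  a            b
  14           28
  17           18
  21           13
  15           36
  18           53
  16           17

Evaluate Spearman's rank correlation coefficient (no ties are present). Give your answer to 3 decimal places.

-0.314

Rank a: 1, 4, 6, 2, 5, 3
Rank b: 4, 3, 1, 5, 6, 2
d = rank(a) − rank(b): -3, 1, 5, -3, -1, 1; Σd² = 46
ρ = 1 − 6Σd² / [n(n²−1)] = 1 − 6×46 / (6×35) = 1 − 276/210 ≈ -0.314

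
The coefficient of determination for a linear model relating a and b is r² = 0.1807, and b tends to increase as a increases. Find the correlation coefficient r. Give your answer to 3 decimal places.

|r| = √0.1807 = 0.425
The association is positive, so r = 0.425.

0.425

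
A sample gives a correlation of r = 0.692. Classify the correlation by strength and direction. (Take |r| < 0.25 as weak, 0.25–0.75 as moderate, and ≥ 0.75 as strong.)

r = 0.692 > 0 so the relationship is positive.
|r| = 0.692, which falls in the moderate range.

moderate positive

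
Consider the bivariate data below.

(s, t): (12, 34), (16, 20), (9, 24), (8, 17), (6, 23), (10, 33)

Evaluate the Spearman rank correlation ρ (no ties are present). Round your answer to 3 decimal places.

0.314

Rank s: 5, 6, 3, 2, 1, 4
Rank t: 6, 2, 4, 1, 3, 5
d = rank(s) − rank(t): -1, 4, -1, 1, -2, -1; Σd² = 24
ρ = 1 − 6Σd² / [n(n²−1)] = 1 − 6×24 / (6×35) = 1 − 144/210 ≈ 0.314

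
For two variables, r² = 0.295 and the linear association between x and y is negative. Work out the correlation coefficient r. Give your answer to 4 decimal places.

-0.5431

|r| = √0.295 = 0.5431
The association is negative, so r = −0.5431.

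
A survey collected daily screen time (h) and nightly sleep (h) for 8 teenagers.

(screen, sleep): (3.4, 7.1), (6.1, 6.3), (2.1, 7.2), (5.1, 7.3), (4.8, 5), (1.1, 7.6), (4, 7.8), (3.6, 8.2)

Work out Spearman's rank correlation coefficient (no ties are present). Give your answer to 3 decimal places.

Rank screen: 3, 8, 2, 7, 6, 1, 5, 4
Rank sleep: 3, 2, 4, 5, 1, 6, 7, 8
d = rank(screen) − rank(sleep): 0, 6, -2, 2, 5, -5, -2, -4; Σd² = 114
ρ = 1 − 6Σd² / [n(n²−1)] = 1 − 6×114 / (8×63) = 1 − 684/504 ≈ -0.357

-0.357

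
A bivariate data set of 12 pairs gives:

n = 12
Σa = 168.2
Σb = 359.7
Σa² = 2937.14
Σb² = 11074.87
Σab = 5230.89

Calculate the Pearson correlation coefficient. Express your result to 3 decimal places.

r = (nΣab − ΣaΣb) / √[(nΣa² − (Σa)²)(nΣb² − (Σb)²)]
Numerator: 12×5230.89 − 168.2×359.7 = 2269.14
Denominator: √[(35245.68 − 28291.24)(132898.44 − 129384.09)] = √[6954.44 × 3514.35] = 4943.7168
r = 2269.14 / 4943.7168 ≈ 0.459

0.459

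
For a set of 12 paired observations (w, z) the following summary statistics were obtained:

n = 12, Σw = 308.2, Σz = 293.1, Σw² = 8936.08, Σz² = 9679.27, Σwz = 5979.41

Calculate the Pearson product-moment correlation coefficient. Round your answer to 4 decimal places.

-0.9655

r = (nΣwz − ΣwΣz) / √[(nΣw² − (Σw)²)(nΣz² − (Σz)²)]
Numerator: 12×5979.41 − 308.2×293.1 = -18580.5
Denominator: √[(107232.96 − 94987.24)(116151.24 − 85907.61)] = √[12245.72 × 30243.63] = 19244.6103
r = -18580.5 / 19244.6103 ≈ -0.9655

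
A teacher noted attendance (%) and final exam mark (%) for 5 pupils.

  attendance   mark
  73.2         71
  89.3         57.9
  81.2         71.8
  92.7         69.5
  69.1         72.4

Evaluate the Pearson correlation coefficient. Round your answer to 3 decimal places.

n = 5, Σx = 405.5, Σy = 342.6, Σx² = 33294.27, Σy² = 23620.66, Σxy = 27643.32
nΣxy − ΣxΣy = 138216.6 − 138924.3 = -707.7
nΣx² − (Σx)² = 166471.35 − 164430.25 = 2041.1; nΣy² − (Σy)² = 118103.3 − 117374.76 = 728.54
r = -707.7 / √(2041.1 × 728.54) = -707.7 / 1219.4355 ≈ -0.580

-0.580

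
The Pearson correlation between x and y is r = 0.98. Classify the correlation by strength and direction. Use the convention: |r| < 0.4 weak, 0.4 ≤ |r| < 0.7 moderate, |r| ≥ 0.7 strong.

r = 0.98 > 0 so the relationship is positive.
|r| = 0.98, which falls in the strong range.

strong positive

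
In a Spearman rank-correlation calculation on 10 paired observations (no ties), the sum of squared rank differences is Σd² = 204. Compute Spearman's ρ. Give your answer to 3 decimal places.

-0.236

ρ = 1 − 6Σd² / [n(n²−1)] = 1 − 6×204 / (10×99)
  = 1 − 1224/990 = 1 − 1.2364 ≈ -0.236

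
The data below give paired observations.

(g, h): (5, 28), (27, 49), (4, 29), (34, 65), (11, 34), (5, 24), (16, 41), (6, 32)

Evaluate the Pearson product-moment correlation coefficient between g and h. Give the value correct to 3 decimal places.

n = 8, Σg = 108, Σh = 302, Σg² = 2364, Σh² = 12688, Σgh = 5131
nΣgh − ΣgΣh = 41048 − 32616 = 8432
nΣg² − (Σg)² = 18912 − 11664 = 7248; nΣh² − (Σh)² = 101504 − 91204 = 10300
r = 8432 / √(7248 × 10300) = 8432 / 8640.2778 ≈ 0.976

0.976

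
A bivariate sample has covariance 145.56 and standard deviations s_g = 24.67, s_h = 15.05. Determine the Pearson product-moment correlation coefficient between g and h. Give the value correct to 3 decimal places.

r = Cov(g,h) / (s_g · s_h) = 145.56 / (24.67 × 15.05)
  = 145.56 / 371.2835 ≈ 0.392

0.392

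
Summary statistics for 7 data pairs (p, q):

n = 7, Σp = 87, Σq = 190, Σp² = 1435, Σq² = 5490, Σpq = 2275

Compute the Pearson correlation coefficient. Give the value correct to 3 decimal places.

-0.252

r = (nΣpq − ΣpΣq) / √[(nΣp² − (Σp)²)(nΣq² − (Σq)²)]
Numerator: 7×2275 − 87×190 = -605
Denominator: √[(10045 − 7569)(38430 − 36100)] = √[2476 × 2330] = 2401.8909
r = -605 / 2401.8909 ≈ -0.252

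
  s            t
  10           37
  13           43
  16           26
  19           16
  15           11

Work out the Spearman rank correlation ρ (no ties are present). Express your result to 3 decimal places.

Rank s: 1, 2, 4, 5, 3
Rank t: 4, 5, 3, 2, 1
d = rank(s) − rank(t): -3, -3, 1, 3, 2; Σd² = 32
ρ = 1 − 6Σd² / [n(n²−1)] = 1 − 6×32 / (5×24) = 1 − 192/120 ≈ -0.600

-0.600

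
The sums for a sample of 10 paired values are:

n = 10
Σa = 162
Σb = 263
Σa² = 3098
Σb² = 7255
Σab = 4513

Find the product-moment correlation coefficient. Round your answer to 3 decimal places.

0.631

r = (nΣab − ΣaΣb) / √[(nΣa² − (Σa)²)(nΣb² − (Σb)²)]
Numerator: 10×4513 − 162×263 = 2524
Denominator: √[(30980 − 26244)(72550 − 69169)] = √[4736 × 3381] = 4001.5517
r = 2524 / 4001.5517 ≈ 0.631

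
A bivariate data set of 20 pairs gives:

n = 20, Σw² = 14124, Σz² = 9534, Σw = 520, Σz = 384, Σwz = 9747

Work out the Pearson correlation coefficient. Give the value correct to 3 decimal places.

-0.207

r = (nΣwz − ΣwΣz) / √[(nΣw² − (Σw)²)(nΣz² − (Σz)²)]
Numerator: 20×9747 − 520×384 = -4740
Denominator: √[(282480 − 270400)(190680 − 147456)] = √[12080 × 43224] = 22850.5125
r = -4740 / 22850.5125 ≈ -0.207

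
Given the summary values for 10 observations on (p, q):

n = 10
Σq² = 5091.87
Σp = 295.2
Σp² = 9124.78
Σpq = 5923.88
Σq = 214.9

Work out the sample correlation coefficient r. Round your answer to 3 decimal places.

-0.952

r = (nΣpq − ΣpΣq) / √[(nΣp² − (Σp)²)(nΣq² − (Σq)²)]
Numerator: 10×5923.88 − 295.2×214.9 = -4199.68
Denominator: √[(91247.8 − 87143.04)(50918.7 − 46182.01)] = √[4104.76 × 4736.69] = 4409.4190
r = -4199.68 / 4409.4190 ≈ -0.952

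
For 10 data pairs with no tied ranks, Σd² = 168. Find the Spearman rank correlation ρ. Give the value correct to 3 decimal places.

ρ = 1 − 6Σd² / [n(n²−1)] = 1 − 6×168 / (10×99)
  = 1 − 1008/990 = 1 − 1.0182 ≈ -0.018

-0.018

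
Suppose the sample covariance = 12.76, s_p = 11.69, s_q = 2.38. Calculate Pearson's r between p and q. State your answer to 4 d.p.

r = Cov(p,q) / (s_p · s_q) = 12.76 / (11.69 × 2.38)
  = 12.76 / 27.8222 ≈ 0.4586

0.4586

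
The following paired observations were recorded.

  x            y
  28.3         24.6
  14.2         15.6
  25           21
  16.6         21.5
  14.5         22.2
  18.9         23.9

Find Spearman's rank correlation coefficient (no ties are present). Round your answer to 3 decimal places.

0.600

Rank x: 6, 1, 5, 3, 2, 4
Rank y: 6, 1, 2, 3, 4, 5
d = rank(x) − rank(y): 0, 0, 3, 0, -2, -1; Σd² = 14
ρ = 1 − 6Σd² / [n(n²−1)] = 1 − 6×14 / (6×35) = 1 − 84/210 ≈ 0.600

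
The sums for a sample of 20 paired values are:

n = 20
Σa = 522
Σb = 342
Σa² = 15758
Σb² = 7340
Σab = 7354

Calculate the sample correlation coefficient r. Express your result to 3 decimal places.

r = (nΣab − ΣaΣb) / √[(nΣa² − (Σa)²)(nΣb² − (Σb)²)]
Numerator: 20×7354 − 522×342 = -31444
Denominator: √[(315160 − 272484)(146800 − 116964)] = √[42676 × 29836] = 35683.0651
r = -31444 / 35683.0651 ≈ -0.881

-0.881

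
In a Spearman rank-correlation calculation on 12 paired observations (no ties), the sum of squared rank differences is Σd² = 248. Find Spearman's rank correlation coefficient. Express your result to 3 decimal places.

ρ = 1 − 6Σd² / [n(n²−1)] = 1 − 6×248 / (12×143)
  = 1 − 1488/1716 = 1 − 0.8671 ≈ 0.133

0.133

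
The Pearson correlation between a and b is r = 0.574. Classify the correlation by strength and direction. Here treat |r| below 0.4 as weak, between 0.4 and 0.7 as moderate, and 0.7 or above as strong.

r = 0.574 > 0 so the relationship is positive.
|r| = 0.574, which falls in the moderate range.

moderate positive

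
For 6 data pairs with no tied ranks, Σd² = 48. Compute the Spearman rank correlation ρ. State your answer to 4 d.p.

-0.3714

ρ = 1 − 6Σd² / [n(n²−1)] = 1 − 6×48 / (6×35)
  = 1 − 288/210 = 1 − 1.37143 ≈ -0.3714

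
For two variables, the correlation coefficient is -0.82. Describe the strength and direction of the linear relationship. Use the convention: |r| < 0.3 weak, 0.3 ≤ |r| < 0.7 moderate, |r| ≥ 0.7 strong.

strong negative

r = -0.82 < 0 so the relationship is negative.
|r| = 0.82, which falls in the strong range.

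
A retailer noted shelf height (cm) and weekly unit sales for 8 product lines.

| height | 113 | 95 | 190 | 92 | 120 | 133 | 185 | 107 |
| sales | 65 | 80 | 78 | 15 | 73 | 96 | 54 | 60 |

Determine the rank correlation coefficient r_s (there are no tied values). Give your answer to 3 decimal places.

0.310

Rank height: 4, 2, 8, 1, 5, 6, 7, 3
Rank sales: 4, 7, 6, 1, 5, 8, 2, 3
d = rank(height) − rank(sales): 0, -5, 2, 0, 0, -2, 5, 0; Σd² = 58
ρ = 1 − 6Σd² / [n(n²−1)] = 1 − 6×58 / (8×63) = 1 − 348/504 ≈ 0.310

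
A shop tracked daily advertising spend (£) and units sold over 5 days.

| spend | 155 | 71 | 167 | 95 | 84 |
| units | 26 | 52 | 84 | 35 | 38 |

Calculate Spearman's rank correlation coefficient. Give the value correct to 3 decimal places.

0.000

Rank spend: 4, 1, 5, 3, 2
Rank units: 1, 4, 5, 2, 3
d = rank(spend) − rank(units): 3, -3, 0, 1, -1; Σd² = 20
ρ = 1 − 6Σd² / [n(n²−1)] = 1 − 6×20 / (5×24) = 1 − 120/120 ≈ 0.000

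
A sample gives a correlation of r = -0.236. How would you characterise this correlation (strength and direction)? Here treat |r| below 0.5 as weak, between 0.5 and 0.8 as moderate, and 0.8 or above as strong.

weak negative

r = -0.236 < 0 so the relationship is negative.
|r| = 0.236, which falls in the weak range.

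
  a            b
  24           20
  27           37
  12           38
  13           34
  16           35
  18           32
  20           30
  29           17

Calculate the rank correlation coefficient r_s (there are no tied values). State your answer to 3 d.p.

Rank a: 6, 7, 1, 2, 3, 4, 5, 8
Rank b: 2, 7, 8, 5, 6, 4, 3, 1
d = rank(a) − rank(b): 4, 0, -7, -3, -3, 0, 2, 7; Σd² = 136
ρ = 1 − 6Σd² / [n(n²−1)] = 1 − 6×136 / (8×63) = 1 − 816/504 ≈ -0.619

-0.619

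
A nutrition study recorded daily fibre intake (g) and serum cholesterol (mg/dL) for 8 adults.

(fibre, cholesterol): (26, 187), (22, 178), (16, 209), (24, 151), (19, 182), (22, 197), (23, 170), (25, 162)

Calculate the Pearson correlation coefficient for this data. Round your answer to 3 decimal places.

-0.639

n = 8, Σx = 177, Σy = 1436, Σx² = 3991, Σy² = 260212, Σxy = 31498
nΣxy − ΣxΣy = 251984 − 254172 = -2188
nΣx² − (Σx)² = 31928 − 31329 = 599; nΣy² − (Σy)² = 2081696 − 2062096 = 19600
r = -2188 / √(599 × 19600) = -2188 / 3426.4267 ≈ -0.639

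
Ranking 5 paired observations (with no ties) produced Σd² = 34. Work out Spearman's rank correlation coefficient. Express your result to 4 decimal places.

ρ = 1 − 6Σd² / [n(n²−1)] = 1 − 6×34 / (5×24)
  = 1 − 204/120 = 1 − 1.70000 ≈ -0.7000

-0.7000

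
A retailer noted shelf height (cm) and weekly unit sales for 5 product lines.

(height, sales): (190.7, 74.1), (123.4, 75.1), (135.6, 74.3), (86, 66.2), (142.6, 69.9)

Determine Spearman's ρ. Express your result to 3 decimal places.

0.100

Rank height: 5, 2, 3, 1, 4
Rank sales: 3, 5, 4, 1, 2
d = rank(height) − rank(sales): 2, -3, -1, 0, 2; Σd² = 18
ρ = 1 − 6Σd² / [n(n²−1)] = 1 − 6×18 / (5×24) = 1 − 108/120 ≈ 0.100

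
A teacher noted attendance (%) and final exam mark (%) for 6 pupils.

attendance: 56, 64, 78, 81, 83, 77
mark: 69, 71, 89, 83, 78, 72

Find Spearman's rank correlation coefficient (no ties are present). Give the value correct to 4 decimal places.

Rank attendance: 1, 2, 4, 5, 6, 3
Rank mark: 1, 2, 6, 5, 4, 3
d = rank(attendance) − rank(mark): 0, 0, -2, 0, 2, 0; Σd² = 8
ρ = 1 − 6Σd² / [n(n²−1)] = 1 − 6×8 / (6×35) = 1 − 48/210 ≈ 0.7714

0.7714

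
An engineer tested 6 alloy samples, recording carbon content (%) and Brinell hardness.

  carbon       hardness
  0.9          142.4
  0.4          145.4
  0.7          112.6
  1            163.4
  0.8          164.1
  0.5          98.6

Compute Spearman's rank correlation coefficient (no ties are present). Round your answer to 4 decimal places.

0.4286

Rank carbon: 5, 1, 3, 6, 4, 2
Rank hardness: 3, 4, 2, 5, 6, 1
d = rank(carbon) − rank(hardness): 2, -3, 1, 1, -2, 1; Σd² = 20
ρ = 1 − 6Σd² / [n(n²−1)] = 1 − 6×20 / (6×35) = 1 − 120/210 ≈ 0.4286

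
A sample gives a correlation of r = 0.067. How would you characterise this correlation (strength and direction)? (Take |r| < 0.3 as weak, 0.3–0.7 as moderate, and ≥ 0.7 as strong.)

r = 0.067 > 0 so the relationship is positive.
|r| = 0.067, which falls in the weak range.

weak positive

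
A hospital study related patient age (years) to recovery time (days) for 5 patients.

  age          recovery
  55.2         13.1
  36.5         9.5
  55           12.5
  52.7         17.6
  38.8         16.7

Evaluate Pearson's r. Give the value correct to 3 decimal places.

n = 5, Σx = 238.2, Σy = 69.4, Σx² = 11687.02, Σy² = 1006.76, Σxy = 3332.85
nΣxy − ΣxΣy = 16664.25 − 16531.08 = 133.17
nΣx² − (Σx)² = 58435.1 − 56739.24 = 1695.86; nΣy² − (Σy)² = 5033.8 − 4816.36 = 217.44
r = 133.17 / √(1695.86 × 217.44) = 133.17 / 607.2461 ≈ 0.219

0.219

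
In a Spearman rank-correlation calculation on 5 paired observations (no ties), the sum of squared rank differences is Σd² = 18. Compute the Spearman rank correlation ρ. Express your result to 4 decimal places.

ρ = 1 − 6Σd² / [n(n²−1)] = 1 − 6×18 / (5×24)
  = 1 − 108/120 = 1 − 0.90000 ≈ 0.1000

0.1000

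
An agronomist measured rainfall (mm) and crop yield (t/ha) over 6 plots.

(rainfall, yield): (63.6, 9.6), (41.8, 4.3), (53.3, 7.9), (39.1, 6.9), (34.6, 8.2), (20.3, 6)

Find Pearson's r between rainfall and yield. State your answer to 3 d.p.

0.574

n = 6, Σx = 252.7, Σy = 42.9, Σx² = 11771.15, Σy² = 323.91, Σxy = 1886.68
nΣxy − ΣxΣy = 11320.08 − 10840.83 = 479.25
nΣx² − (Σx)² = 70626.9 − 63857.29 = 6769.61; nΣy² − (Σy)² = 1943.46 − 1840.41 = 103.05
r = 479.25 / √(6769.61 × 103.05) = 479.25 / 835.2295 ≈ 0.574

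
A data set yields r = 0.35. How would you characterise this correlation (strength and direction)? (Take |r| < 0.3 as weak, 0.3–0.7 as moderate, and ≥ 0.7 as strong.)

r = 0.35 > 0 so the relationship is positive.
|r| = 0.35, which falls in the moderate range.

moderate positive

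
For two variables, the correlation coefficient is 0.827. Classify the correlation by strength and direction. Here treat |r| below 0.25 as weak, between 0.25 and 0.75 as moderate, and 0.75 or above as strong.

strong positive

r = 0.827 > 0 so the relationship is positive.
|r| = 0.827, which falls in the strong range.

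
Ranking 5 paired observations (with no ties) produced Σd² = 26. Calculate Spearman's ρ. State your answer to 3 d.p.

ρ = 1 − 6Σd² / [n(n²−1)] = 1 − 6×26 / (5×24)
  = 1 − 156/120 = 1 − 1.3000 ≈ -0.300

-0.300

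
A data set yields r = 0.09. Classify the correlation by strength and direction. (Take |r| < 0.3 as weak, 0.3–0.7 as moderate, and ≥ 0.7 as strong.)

weak positive

r = 0.09 > 0 so the relationship is positive.
|r| = 0.09, which falls in the weak range.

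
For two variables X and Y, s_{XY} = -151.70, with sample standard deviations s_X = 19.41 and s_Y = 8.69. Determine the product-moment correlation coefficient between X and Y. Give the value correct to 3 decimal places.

-0.899

r = Cov(X,Y) / (s_X · s_Y) = -151.70 / (19.41 × 8.69)
  = -151.70 / 168.6729 ≈ -0.899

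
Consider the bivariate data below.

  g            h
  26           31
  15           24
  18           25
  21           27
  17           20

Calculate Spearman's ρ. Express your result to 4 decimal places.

Rank g: 5, 1, 3, 4, 2
Rank h: 5, 2, 3, 4, 1
d = rank(g) − rank(h): 0, -1, 0, 0, 1; Σd² = 2
ρ = 1 − 6Σd² / [n(n²−1)] = 1 − 6×2 / (5×24) = 1 − 12/120 ≈ 0.9000

0.9000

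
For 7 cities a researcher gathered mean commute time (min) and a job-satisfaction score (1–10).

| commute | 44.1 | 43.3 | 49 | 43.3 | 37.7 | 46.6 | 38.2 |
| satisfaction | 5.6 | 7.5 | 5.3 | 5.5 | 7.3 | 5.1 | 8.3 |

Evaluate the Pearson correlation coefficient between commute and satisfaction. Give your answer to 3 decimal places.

n = 7, Σx = 302.2, Σy = 44.6, Σx² = 13147.68, Σy² = 294.14, Σxy = 1899.49
nΣxy − ΣxΣy = 13296.43 − 13478.12 = -181.69
nΣx² − (Σx)² = 92033.76 − 91324.84 = 708.92; nΣy² − (Σy)² = 2058.98 − 1989.16 = 69.82
r = -181.69 / √(708.92 × 69.82) = -181.69 / 222.4788 ≈ -0.817

-0.817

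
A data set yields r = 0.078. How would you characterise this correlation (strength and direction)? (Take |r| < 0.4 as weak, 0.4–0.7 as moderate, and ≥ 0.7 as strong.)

r = 0.078 > 0 so the relationship is positive.
|r| = 0.078, which falls in the weak range.

weak positive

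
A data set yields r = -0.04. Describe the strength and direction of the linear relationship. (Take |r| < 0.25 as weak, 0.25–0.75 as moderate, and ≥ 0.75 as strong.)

r = -0.04 < 0 so the relationship is negative.
|r| = 0.04, which falls in the weak range.

weak negative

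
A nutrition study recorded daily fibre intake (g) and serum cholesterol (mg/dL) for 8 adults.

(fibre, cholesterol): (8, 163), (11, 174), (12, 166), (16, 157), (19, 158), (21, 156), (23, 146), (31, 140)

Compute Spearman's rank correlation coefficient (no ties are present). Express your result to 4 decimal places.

Rank fibre: 1, 2, 3, 4, 5, 6, 7, 8
Rank cholesterol: 6, 8, 7, 4, 5, 3, 2, 1
d = rank(fibre) − rank(cholesterol): -5, -6, -4, 0, 0, 3, 5, 7; Σd² = 160
ρ = 1 − 6Σd² / [n(n²−1)] = 1 − 6×160 / (8×63) = 1 − 960/504 ≈ -0.9048

-0.9048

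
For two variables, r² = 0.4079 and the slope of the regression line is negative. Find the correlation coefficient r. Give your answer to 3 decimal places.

|r| = √0.4079 = 0.639
The association is negative, so r = −0.639.

-0.639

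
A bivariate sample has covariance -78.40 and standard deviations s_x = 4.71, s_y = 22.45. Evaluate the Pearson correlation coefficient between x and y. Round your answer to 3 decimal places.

r = Cov(x,y) / (s_x · s_y) = -78.40 / (4.71 × 22.45)
  = -78.40 / 105.7395 ≈ -0.741

-0.741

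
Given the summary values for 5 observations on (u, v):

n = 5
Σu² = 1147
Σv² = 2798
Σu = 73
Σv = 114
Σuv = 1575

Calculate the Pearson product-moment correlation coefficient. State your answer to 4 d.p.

-0.7036

r = (nΣuv − ΣuΣv) / √[(nΣu² − (Σu)²)(nΣv² − (Σv)²)]
Numerator: 5×1575 − 73×114 = -447
Denominator: √[(5735 − 5329)(13990 − 12996)] = √[406 × 994] = 635.2669
r = -447 / 635.2669 ≈ -0.7036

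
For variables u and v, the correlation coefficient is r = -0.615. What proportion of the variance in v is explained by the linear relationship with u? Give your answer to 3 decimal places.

r² = (-0.615)² = 0.378

0.378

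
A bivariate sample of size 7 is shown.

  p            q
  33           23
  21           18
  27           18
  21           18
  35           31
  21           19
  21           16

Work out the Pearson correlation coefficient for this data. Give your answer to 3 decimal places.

0.863

n = 7, Σp = 179, Σq = 143, Σp² = 4807, Σq² = 3079, Σpq = 3821
nΣpq − ΣpΣq = 26747 − 25597 = 1150
nΣp² − (Σp)² = 33649 − 32041 = 1608; nΣq² − (Σq)² = 21553 − 20449 = 1104
r = 1150 / √(1608 × 1104) = 1150 / 1332.3783 ≈ 0.863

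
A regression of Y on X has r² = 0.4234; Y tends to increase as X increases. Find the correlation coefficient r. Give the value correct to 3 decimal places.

|r| = √0.4234 = 0.651
The association is positive, so r = 0.651.

0.651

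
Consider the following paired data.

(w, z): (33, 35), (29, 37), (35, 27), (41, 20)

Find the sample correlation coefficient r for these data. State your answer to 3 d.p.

n = 4, Σw = 138, Σz = 119, Σw² = 4836, Σz² = 3723, Σwz = 3993
nΣwz − ΣwΣz = 15972 − 16422 = -450
nΣw² − (Σw)² = 19344 − 19044 = 300; nΣz² − (Σz)² = 14892 − 14161 = 731
r = -450 / √(300 × 731) = -450 / 468.2948 ≈ -0.961

-0.961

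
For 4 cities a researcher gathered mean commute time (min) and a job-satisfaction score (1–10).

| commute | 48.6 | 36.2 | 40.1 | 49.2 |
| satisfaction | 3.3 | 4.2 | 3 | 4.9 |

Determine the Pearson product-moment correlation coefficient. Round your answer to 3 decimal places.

n = 4, Σx = 174.1, Σy = 15.4, Σx² = 7701.05, Σy² = 61.54, Σxy = 673.8
nΣxy − ΣxΣy = 2695.2 − 2681.14 = 14.06
nΣx² − (Σx)² = 30804.2 − 30310.81 = 493.39; nΣy² − (Σy)² = 246.16 − 237.16 = 9
r = 14.06 / √(493.39 × 9) = 14.06 / 66.6372 ≈ 0.211

0.211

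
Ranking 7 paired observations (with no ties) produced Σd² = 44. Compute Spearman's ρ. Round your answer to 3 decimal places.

ρ = 1 − 6Σd² / [n(n²−1)] = 1 − 6×44 / (7×48)
  = 1 − 264/336 = 1 − 0.7857 ≈ 0.214

0.214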